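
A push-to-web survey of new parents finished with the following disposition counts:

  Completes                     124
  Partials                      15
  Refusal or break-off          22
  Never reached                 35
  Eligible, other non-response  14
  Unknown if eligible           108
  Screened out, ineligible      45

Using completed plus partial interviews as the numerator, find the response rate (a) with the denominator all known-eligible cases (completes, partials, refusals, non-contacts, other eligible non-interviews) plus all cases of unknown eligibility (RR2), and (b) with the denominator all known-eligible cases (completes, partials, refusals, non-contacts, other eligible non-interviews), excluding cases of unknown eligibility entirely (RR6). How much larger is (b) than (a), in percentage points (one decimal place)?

Num = 124 + 15 = 139
Base = 124 + 15 + 22 + 35 + 14 + 108 = 318
RR2 = 139 / 318 = 0.4371
Base = 124 + 15 + 22 + 35 + 14 = 210
RR6 = 139 / 210 = 0.6619
Difference = 66.19 − 43.71 = 22.48 percentage points

22.5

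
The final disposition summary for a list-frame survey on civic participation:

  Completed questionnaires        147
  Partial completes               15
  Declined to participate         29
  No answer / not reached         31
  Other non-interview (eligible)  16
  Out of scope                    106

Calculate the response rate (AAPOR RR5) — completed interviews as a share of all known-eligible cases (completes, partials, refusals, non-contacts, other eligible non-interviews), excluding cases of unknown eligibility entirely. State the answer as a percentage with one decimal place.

Numerator → 147
Denom → 147 + 15 + 29 + 31 + 16 = 238
RR5 = 147 / 238 = 0.6176

61.8%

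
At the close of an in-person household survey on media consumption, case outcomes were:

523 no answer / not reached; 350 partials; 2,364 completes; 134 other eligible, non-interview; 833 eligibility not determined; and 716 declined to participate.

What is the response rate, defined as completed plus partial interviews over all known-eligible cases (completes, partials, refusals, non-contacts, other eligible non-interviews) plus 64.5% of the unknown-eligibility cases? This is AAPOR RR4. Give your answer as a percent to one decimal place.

Numerator = 2364 + 350 = 2714
Determined eligible = 2364 + 350 + 716 + 523 + 134 = 4087
Eligible share of unknowns = 0.6450 × 833 = 537.28
Base = 4087 + 537.28 = 4624.28
RR4 = 2714 / 4624.28 = 0.5869

58.7%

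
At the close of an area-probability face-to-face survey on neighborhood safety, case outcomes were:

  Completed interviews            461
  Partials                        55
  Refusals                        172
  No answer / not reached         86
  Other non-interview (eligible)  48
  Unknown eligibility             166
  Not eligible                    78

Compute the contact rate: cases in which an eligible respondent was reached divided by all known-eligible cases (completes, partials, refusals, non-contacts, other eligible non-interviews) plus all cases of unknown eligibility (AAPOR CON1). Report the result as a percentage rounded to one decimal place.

Num: 461 + 55 + 172 + 48 = 736
Denominator: 461 + 55 + 172 + 86 + 48 + 166 = 988
CON1 = 736 / 988 = 0.7449

74.5%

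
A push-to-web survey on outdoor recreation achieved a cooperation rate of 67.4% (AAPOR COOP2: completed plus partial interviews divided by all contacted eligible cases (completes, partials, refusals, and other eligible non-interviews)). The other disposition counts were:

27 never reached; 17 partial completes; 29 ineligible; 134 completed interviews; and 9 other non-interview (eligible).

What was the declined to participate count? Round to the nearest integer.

Top = 134 + 17 = 151
COOP2 = 151 / D = 0.674
D = 151 / 0.674 = 224.0
Other denominator terms total 160
declined to participate = 224.0 − 160 ≈ 64

64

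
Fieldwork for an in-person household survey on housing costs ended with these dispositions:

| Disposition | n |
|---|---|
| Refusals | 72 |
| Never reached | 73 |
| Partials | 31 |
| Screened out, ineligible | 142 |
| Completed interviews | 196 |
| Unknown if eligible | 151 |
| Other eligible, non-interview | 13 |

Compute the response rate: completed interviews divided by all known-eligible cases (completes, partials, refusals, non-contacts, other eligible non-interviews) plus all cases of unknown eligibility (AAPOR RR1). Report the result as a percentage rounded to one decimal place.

36.6%

Num → 196
Denom → 196 + 31 + 72 + 73 + 13 + 151 = 536
RR1 = 196 / 536 = 0.3657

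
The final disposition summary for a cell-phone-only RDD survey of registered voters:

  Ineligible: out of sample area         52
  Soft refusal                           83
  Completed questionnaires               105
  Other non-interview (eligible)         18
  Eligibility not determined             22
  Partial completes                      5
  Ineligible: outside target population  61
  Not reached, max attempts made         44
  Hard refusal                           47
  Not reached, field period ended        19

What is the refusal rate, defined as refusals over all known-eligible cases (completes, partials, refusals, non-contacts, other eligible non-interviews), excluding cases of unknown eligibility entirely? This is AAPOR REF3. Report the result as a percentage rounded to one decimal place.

40.5%

Refusal or break-off = 47 + 83 = 130
No contact after all attempts = 19 + 44 = 63
Not eligible = 61 + 52 = 113
Top: 130
Denom: 105 + 5 + 130 + 63 + 18 = 321
REF3 = 130 / 321 = 0.4050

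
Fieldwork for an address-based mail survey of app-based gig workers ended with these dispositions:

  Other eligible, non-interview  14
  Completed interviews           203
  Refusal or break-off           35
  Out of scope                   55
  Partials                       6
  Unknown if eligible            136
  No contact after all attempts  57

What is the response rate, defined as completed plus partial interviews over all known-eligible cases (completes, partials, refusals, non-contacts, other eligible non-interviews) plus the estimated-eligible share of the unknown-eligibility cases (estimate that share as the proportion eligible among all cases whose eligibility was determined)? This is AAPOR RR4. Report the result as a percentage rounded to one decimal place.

48.5%

Numerator: 203 + 6 = 209
Determined eligible: 203 + 6 + 35 + 57 + 14 = 315
e = 315 / (315 + 55) = 315 / 370 = 0.8514
Eligible share of unknowns: 0.8514 × 136 = 115.79
Denominator: 315 + 115.79 = 430.79
RR4 = 209 / 430.79 = 0.4852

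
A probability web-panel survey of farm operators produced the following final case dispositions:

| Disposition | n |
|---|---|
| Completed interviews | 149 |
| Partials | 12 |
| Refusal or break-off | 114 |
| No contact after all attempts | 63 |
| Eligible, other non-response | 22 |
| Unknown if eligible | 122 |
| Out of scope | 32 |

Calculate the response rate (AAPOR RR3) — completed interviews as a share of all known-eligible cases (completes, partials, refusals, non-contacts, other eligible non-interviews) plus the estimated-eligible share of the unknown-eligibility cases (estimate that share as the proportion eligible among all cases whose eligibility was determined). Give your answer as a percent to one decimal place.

Top: 149
Known eligible: 149 + 12 + 114 + 63 + 22 = 360
e = 360 / (360 + 32) = 360 / 392 = 0.9184
e × U: 0.9184 × 122 = 112.04
Base: 360 + 112.04 = 472.04
RR3 = 149 / 472.04 = 0.3157

31.6%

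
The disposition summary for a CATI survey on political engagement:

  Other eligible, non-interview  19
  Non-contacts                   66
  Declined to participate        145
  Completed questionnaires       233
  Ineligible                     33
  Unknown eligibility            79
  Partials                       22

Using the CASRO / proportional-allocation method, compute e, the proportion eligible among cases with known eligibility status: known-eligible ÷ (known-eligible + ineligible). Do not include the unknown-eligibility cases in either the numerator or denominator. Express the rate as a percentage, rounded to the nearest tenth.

Known eligible → 233 + 22 + 145 + 66 + 19 = 485
e = 485 / (485 + 33) = 485 / 518 = 0.9363

93.6%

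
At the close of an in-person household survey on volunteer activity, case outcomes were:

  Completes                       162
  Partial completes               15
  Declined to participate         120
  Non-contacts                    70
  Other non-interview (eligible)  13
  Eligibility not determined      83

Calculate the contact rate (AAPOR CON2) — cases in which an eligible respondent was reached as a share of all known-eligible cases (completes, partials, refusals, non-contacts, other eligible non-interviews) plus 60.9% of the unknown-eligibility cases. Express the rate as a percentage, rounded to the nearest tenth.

Num → 162 + 15 + 120 + 13 = 310
Known eligible → 162 + 15 + 120 + 70 + 13 = 380
Eligible share of unknowns → 0.6090 × 83 = 50.55
Denominator → 380 + 50.55 = 430.55
CON2 = 310 / 430.55 = 0.7200

72.0%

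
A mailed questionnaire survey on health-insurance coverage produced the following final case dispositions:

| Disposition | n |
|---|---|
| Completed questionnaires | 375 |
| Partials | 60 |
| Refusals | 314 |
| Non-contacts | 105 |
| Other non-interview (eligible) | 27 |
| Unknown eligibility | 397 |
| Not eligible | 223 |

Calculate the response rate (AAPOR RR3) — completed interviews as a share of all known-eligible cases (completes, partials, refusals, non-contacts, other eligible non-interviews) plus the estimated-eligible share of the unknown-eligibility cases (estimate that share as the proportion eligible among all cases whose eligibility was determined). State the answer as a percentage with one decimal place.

31.3%

Top → 375
Eligible (known) → 375 + 60 + 314 + 105 + 27 = 881
e = 881 / (881 + 223) = 881 / 1104 = 0.7980
Estimated eligible among unknowns → 0.7980 × 397 = 316.81
Denom → 881 + 316.81 = 1197.81
RR3 = 375 / 1197.81 = 0.3131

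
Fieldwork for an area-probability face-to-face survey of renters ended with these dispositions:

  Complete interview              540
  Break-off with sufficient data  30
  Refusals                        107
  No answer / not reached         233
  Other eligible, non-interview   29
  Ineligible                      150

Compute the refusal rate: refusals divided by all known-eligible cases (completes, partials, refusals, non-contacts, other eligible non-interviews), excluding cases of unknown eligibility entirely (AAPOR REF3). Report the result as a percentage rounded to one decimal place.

11.4%

Top → 107
Base → 540 + 30 + 107 + 233 + 29 = 939
REF3 = 107 / 939 = 0.1140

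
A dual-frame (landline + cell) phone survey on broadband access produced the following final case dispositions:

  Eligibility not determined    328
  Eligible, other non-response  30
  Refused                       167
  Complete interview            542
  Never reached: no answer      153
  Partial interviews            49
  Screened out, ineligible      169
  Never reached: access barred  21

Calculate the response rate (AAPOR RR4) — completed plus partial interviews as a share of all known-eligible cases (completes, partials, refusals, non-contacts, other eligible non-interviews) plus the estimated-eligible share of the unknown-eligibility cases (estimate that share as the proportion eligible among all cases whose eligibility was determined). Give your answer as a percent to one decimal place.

No contact after all attempts = 153 + 21 = 174
Top → 542 + 49 = 591
Eligible (known) → 542 + 49 + 167 + 174 + 30 = 962
e = 962 / (962 + 169) = 962 / 1131 = 0.8506
Estimated eligible among unknowns → 0.8506 × 328 = 279.00
Denom → 962 + 279.00 = 1241.00
RR4 = 591 / 1241.00 = 0.4762

47.6%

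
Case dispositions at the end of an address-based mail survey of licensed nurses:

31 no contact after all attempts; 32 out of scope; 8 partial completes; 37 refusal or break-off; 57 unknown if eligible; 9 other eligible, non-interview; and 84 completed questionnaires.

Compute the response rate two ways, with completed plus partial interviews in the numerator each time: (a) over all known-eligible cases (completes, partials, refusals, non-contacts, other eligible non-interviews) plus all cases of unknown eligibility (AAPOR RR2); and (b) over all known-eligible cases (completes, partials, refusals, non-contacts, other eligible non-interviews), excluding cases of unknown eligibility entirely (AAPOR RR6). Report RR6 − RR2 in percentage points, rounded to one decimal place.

Numerator: 84 + 8 = 92
Base: 84 + 8 + 37 + 31 + 9 + 57 = 226
RR2 = 92 / 226 = 0.4071
Base: 84 + 8 + 37 + 31 + 9 = 169
RR6 = 92 / 169 = 0.5444
Difference = 54.44 − 40.71 = 13.73 percentage points

13.7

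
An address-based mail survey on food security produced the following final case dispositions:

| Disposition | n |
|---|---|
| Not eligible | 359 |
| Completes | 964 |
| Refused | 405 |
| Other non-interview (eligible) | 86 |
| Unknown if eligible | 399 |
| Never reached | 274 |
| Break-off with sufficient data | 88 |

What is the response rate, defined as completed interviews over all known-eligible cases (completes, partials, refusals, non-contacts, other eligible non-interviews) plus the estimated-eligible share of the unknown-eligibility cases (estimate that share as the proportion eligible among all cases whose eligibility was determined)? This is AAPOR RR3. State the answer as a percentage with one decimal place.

Num = 964
Known eligible = 964 + 88 + 405 + 274 + 86 = 1817
e = 1817 / (1817 + 359) = 1817 / 2176 = 0.8350
Estimated eligible among unknowns = 0.8350 × 399 = 333.16
Denom = 1817 + 333.16 = 2150.16
RR3 = 964 / 2150.16 = 0.4483

44.8%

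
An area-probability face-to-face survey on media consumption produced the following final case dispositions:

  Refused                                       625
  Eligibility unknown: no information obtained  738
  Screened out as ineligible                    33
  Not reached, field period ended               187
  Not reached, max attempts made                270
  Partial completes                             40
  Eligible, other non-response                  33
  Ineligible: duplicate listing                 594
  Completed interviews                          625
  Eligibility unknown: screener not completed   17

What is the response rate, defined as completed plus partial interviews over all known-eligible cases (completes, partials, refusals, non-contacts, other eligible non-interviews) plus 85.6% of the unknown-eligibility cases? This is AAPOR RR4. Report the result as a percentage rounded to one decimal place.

Never reached = 187 + 270 = 457
Unknown eligibility = 17 + 738 = 755
Screened out, ineligible = 33 + 594 = 627
Num → 625 + 40 = 665
Eligible (known) → 625 + 40 + 625 + 457 + 33 = 1780
Eligible share of unknowns → 0.8560 × 755 = 646.28
Denominator → 1780 + 646.28 = 2426.28
RR4 = 665 / 2426.28 = 0.2741

27.4%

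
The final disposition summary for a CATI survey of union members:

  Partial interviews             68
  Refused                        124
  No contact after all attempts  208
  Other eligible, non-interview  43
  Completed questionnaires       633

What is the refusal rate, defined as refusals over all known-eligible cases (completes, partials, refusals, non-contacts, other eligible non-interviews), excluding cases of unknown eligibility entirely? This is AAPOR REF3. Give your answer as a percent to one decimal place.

Num = 124
Base = 633 + 68 + 124 + 208 + 43 = 1076
REF3 = 124 / 1076 = 0.1152

11.5%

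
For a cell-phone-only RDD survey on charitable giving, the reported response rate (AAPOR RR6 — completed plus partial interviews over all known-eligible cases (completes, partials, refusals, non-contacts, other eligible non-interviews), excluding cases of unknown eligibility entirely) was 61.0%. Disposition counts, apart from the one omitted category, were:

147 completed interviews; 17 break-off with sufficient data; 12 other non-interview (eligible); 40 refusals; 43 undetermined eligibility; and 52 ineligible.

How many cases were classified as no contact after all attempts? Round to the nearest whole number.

Numerator = 147 + 17 = 164
RR6 = 164 / D = 0.610
D = 164 / 0.610 = 268.9
Remaining denominator categories sum to 216
no contact after all attempts = 268.9 − 216 ≈ 53

53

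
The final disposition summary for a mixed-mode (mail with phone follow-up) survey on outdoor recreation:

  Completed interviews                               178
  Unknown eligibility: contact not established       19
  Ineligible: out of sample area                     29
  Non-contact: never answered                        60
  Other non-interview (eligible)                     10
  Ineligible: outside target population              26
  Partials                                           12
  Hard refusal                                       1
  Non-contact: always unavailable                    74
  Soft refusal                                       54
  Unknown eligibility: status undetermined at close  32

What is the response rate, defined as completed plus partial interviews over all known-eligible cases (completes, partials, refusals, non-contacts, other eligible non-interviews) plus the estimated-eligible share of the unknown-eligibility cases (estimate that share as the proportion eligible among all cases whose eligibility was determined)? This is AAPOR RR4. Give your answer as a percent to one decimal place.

43.8%

Refused = 1 + 54 = 55
No answer / not reached = 60 + 74 = 134
Unknown eligibility = 19 + 32 = 51
Out of scope = 26 + 29 = 55
Numerator: 178 + 12 = 190
Eligible (known): 178 + 12 + 55 + 134 + 10 = 389
e = 389 / (389 + 55) = 389 / 444 = 0.8761
Eligible share of unknowns: 0.8761 × 51 = 44.68
Base: 389 + 44.68 = 433.68
RR4 = 190 / 433.68 = 0.4381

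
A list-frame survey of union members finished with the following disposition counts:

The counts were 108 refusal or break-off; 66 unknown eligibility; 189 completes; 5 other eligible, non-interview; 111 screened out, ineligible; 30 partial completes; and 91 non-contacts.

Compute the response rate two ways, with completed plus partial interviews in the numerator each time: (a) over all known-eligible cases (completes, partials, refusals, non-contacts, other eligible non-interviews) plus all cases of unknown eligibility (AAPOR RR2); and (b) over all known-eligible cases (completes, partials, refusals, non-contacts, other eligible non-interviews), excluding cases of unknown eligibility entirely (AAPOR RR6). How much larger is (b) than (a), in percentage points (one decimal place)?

7.0

Num = 189 + 30 = 219
Denom = 189 + 30 + 108 + 91 + 5 + 66 = 489
RR2 = 219 / 489 = 0.4479
Denom = 189 + 30 + 108 + 91 + 5 = 423
RR6 = 219 / 423 = 0.5177
Difference = 51.77 − 44.79 = 6.98 percentage points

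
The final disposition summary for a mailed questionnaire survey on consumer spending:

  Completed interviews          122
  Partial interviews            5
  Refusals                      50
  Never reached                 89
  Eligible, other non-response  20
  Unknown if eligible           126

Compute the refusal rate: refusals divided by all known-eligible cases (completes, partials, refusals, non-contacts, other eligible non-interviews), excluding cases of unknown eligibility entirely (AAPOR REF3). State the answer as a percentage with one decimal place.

Num: 50
Denom: 122 + 5 + 50 + 89 + 20 = 286
REF3 = 50 / 286 = 0.1748

17.5%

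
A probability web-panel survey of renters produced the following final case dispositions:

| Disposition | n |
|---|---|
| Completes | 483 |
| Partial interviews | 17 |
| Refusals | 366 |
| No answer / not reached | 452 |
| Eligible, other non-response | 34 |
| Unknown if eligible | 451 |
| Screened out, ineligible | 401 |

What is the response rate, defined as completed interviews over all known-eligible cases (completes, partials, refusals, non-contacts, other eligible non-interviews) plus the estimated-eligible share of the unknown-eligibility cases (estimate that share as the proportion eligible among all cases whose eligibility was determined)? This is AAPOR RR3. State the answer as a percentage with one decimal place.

Numerator = 483
Determined eligible = 483 + 17 + 366 + 452 + 34 = 1352
e = 1352 / (1352 + 401) = 1352 / 1753 = 0.7712
Eligible share of unknowns = 0.7712 × 451 = 347.81
Denom = 1352 + 347.81 = 1699.81
RR3 = 483 / 1699.81 = 0.2841

28.4%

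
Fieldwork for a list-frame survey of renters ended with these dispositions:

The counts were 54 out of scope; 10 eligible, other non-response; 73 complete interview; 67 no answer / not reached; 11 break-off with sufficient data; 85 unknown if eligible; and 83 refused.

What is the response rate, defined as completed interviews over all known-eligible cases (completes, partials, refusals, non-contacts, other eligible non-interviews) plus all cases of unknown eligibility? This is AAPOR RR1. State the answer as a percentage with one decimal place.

Top = 73
Denom = 73 + 11 + 83 + 67 + 10 + 85 = 329
RR1 = 73 / 329 = 0.2219

22.2%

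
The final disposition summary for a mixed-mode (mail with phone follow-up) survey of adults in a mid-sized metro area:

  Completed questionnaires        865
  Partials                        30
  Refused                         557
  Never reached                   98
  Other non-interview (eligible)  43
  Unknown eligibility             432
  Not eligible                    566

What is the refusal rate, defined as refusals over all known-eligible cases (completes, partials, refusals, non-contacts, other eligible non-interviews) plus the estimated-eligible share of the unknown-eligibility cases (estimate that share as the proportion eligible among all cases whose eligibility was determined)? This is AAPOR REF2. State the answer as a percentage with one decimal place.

Top → 557
Determined eligible → 865 + 30 + 557 + 98 + 43 = 1593
e = 1593 / (1593 + 566) = 1593 / 2159 = 0.7378
Estimated eligible among unknowns → 0.7378 × 432 = 318.73
Denom → 1593 + 318.73 = 1911.73
REF2 = 557 / 1911.73 = 0.2914

29.1%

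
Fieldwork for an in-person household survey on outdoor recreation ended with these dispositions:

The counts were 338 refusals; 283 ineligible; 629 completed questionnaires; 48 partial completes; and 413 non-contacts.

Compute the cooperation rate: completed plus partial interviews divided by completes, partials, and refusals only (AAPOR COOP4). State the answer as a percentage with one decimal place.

66.7%

Numerator: 629 + 48 = 677
Base: 629 + 48 + 338 = 1015
COOP4 = 677 / 1015 = 0.6670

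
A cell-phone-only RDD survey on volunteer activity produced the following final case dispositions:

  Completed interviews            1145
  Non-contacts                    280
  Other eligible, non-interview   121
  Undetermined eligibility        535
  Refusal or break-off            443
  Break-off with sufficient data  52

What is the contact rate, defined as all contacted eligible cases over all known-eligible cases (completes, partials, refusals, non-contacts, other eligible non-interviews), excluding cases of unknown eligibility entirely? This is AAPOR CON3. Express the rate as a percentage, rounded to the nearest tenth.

Top: 1145 + 52 + 443 + 121 = 1761
Denominator: 1145 + 52 + 443 + 280 + 121 = 2041
CON3 = 1761 / 2041 = 0.8628

86.3%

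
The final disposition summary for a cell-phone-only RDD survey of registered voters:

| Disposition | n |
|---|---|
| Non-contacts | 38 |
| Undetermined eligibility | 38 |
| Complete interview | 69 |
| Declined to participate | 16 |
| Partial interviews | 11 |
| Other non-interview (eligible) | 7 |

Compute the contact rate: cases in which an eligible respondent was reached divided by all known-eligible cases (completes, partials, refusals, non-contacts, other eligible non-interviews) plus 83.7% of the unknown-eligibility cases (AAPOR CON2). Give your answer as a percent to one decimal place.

Top → 69 + 11 + 16 + 7 = 103
Determined eligible → 69 + 11 + 16 + 38 + 7 = 141
e × U → 0.8370 × 38 = 31.81
Base → 141 + 31.81 = 172.81
CON2 = 103 / 172.81 = 0.5960

59.6%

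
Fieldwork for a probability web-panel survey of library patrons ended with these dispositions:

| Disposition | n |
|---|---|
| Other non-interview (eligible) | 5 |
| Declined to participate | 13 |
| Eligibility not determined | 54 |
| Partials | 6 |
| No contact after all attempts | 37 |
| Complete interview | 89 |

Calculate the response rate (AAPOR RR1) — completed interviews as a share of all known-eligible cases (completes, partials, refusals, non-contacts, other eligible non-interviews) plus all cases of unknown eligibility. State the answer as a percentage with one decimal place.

Numerator → 89
Denom → 89 + 6 + 13 + 37 + 5 + 54 = 204
RR1 = 89 / 204 = 0.4363

43.6%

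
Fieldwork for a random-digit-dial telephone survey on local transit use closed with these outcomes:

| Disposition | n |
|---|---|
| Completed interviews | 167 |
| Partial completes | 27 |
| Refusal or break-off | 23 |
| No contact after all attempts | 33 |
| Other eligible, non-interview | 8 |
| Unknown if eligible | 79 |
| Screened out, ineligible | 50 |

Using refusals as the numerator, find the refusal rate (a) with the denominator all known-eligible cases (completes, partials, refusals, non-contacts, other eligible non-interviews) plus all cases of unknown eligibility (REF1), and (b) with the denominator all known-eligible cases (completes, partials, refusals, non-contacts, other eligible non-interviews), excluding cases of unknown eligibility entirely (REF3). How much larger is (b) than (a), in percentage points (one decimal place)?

Numerator → 23
Denominator → 167 + 27 + 23 + 33 + 8 + 79 = 337
REF1 = 23 / 337 = 0.0682
Denominator → 167 + 27 + 23 + 33 + 8 = 258
REF3 = 23 / 258 = 0.0891
Difference = 8.91 − 6.82 = 2.09 percentage points

2.1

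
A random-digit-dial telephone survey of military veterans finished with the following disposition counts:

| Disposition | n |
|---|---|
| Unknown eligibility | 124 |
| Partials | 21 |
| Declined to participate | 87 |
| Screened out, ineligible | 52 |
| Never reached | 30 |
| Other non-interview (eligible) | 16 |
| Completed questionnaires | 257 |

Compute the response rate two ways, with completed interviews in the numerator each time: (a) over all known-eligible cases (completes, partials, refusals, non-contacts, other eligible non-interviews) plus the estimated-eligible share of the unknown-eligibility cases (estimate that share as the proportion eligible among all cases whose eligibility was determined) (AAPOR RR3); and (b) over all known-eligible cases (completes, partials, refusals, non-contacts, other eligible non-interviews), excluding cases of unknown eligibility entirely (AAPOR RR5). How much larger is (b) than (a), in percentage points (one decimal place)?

13.2

Top → 257
Eligible (known) → 257 + 21 + 87 + 30 + 16 = 411
e = 411 / (411 + 52) = 411 / 463 = 0.8877
e × U → 0.8877 × 124 = 110.07
Denom → 411 + 110.07 = 521.07
RR3 = 257 / 521.07 = 0.4932
Denom → 257 + 21 + 87 + 30 + 16 = 411
RR5 = 257 / 411 = 0.6253
Difference = 62.53 − 49.32 = 13.21 percentage points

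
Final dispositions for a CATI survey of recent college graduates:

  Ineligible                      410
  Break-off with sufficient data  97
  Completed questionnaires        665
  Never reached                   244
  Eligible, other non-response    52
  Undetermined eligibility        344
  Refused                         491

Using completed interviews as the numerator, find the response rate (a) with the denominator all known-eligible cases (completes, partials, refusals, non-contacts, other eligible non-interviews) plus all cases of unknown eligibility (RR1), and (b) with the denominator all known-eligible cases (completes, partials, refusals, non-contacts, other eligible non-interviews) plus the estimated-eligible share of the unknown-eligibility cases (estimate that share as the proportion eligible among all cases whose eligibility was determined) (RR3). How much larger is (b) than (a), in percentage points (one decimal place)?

1.4

Num = 665
Denom = 665 + 97 + 491 + 244 + 52 + 344 = 1893
RR1 = 665 / 1893 = 0.3513
Known eligible = 665 + 97 + 491 + 244 + 52 = 1549
e = 1549 / (1549 + 410) = 1549 / 1959 = 0.7907
Estimated eligible among unknowns = 0.7907 × 344 = 272.00
Denom = 1549 + 272.00 = 1821.00
RR3 = 665 / 1821.00 = 0.3652
Difference = 36.52 − 35.13 = 1.39 percentage points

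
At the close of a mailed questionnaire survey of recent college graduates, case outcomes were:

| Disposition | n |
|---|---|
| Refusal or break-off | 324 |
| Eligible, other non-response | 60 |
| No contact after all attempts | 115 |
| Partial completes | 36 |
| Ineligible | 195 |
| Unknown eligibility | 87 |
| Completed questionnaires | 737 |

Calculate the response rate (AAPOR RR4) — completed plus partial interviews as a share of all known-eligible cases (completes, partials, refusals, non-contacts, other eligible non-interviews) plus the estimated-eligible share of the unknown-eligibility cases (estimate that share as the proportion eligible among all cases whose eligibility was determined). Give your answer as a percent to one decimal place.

57.4%

Numerator → 737 + 36 = 773
Determined eligible → 737 + 36 + 324 + 115 + 60 = 1272
e = 1272 / (1272 + 195) = 1272 / 1467 = 0.8671
e × U → 0.8671 × 87 = 75.44
Base → 1272 + 75.44 = 1347.44
RR4 = 773 / 1347.44 = 0.5737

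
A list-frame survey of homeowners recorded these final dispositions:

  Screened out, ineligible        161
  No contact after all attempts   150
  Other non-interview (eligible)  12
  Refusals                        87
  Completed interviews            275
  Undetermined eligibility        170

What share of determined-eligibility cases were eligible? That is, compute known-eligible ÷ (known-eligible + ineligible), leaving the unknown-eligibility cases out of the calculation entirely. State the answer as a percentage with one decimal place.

76.5%

Known eligible = 275 + 87 + 150 + 12 = 524
e = 524 / (524 + 161) = 524 / 685 = 0.7650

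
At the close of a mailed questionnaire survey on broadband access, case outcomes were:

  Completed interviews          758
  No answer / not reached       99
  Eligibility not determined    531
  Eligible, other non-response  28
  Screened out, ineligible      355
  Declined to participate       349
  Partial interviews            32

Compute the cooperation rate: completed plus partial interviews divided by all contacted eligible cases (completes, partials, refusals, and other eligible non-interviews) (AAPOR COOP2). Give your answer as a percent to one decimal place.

Numerator: 758 + 32 = 790
Denominator: 758 + 32 + 349 + 28 = 1167
COOP2 = 790 / 1167 = 0.6769

67.7%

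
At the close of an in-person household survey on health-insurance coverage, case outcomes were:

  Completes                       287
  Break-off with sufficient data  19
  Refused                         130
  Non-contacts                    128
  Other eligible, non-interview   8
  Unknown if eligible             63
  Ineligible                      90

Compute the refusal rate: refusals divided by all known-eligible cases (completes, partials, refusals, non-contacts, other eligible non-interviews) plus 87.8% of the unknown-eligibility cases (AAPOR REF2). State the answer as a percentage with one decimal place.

20.7%

Top → 130
Eligible (known) → 287 + 19 + 130 + 128 + 8 = 572
e × U → 0.8780 × 63 = 55.31
Denom → 572 + 55.31 = 627.31
REF2 = 130 / 627.31 = 0.2072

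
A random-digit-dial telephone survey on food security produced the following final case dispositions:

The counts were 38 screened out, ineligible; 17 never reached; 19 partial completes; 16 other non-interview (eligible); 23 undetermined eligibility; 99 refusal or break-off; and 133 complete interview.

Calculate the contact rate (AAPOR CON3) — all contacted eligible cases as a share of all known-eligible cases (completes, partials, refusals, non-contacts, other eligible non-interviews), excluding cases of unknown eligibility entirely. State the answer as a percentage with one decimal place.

94.0%

Num = 133 + 19 + 99 + 16 = 267
Denom = 133 + 19 + 99 + 17 + 16 = 284
CON3 = 267 / 284 = 0.9401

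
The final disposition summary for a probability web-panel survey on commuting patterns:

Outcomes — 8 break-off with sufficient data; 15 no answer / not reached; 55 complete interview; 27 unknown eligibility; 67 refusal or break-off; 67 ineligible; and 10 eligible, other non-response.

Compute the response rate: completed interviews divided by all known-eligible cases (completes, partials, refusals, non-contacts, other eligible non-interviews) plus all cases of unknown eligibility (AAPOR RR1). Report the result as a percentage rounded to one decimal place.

Num → 55
Denom → 55 + 8 + 67 + 15 + 10 + 27 = 182
RR1 = 55 / 182 = 0.3022

30.2%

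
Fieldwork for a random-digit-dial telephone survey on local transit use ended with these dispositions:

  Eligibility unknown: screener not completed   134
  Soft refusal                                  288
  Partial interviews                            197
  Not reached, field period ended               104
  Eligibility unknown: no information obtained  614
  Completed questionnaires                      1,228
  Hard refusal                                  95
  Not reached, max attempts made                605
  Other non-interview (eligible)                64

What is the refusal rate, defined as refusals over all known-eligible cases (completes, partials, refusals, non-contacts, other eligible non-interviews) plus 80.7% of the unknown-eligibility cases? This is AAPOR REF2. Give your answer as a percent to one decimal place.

12.0%

Declined to participate = 95 + 288 = 383
No answer / not reached = 104 + 605 = 709
Unknown if eligible = 134 + 614 = 748
Num = 383
Known eligible = 1228 + 197 + 383 + 709 + 64 = 2581
Estimated eligible among unknowns = 0.8070 × 748 = 603.64
Denom = 2581 + 603.64 = 3184.64
REF2 = 383 / 3184.64 = 0.1203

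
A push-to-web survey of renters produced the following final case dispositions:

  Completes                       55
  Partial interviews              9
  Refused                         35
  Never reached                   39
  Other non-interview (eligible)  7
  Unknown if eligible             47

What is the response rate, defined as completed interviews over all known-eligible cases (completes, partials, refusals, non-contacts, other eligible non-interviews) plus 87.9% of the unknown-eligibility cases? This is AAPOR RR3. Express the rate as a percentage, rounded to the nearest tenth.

Num → 55
Determined eligible → 55 + 9 + 35 + 39 + 7 = 145
Eligible share of unknowns → 0.8790 × 47 = 41.31
Base → 145 + 41.31 = 186.31
RR3 = 55 / 186.31 = 0.2952

29.5%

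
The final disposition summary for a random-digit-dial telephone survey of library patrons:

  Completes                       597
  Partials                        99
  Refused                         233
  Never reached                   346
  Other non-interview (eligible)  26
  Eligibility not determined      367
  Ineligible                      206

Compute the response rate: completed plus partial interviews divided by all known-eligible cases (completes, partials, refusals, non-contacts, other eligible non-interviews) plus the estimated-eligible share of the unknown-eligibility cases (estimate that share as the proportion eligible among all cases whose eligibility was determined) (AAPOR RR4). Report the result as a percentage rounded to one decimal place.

Top → 597 + 99 = 696
Known eligible → 597 + 99 + 233 + 346 + 26 = 1301
e = 1301 / (1301 + 206) = 1301 / 1507 = 0.8633
e × U → 0.8633 × 367 = 316.83
Denom → 1301 + 316.83 = 1617.83
RR4 = 696 / 1617.83 = 0.4302

43.0%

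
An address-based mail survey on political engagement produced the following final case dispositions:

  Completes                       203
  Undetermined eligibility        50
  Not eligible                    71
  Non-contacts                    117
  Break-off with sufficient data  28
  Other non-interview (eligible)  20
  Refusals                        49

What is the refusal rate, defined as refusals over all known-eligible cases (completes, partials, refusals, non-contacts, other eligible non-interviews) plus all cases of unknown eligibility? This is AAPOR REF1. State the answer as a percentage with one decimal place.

10.5%

Numerator = 49
Denominator = 203 + 28 + 49 + 117 + 20 + 50 = 467
REF1 = 49 / 467 = 0.1049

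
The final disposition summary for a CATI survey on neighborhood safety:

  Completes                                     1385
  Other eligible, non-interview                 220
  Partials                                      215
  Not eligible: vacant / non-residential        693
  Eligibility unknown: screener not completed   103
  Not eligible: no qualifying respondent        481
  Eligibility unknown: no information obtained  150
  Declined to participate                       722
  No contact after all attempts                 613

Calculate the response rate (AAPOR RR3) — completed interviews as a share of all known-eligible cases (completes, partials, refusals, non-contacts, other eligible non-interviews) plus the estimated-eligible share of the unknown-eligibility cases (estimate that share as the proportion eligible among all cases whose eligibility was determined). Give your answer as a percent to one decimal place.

41.5%

Unknown if eligible = 103 + 150 = 253
Not eligible = 481 + 693 = 1174
Num: 1385
Known eligible: 1385 + 215 + 722 + 613 + 220 = 3155
e = 3155 / (3155 + 1174) = 3155 / 4329 = 0.7288
Estimated eligible among unknowns: 0.7288 × 253 = 184.39
Base: 3155 + 184.39 = 3339.39
RR3 = 1385 / 3339.39 = 0.4147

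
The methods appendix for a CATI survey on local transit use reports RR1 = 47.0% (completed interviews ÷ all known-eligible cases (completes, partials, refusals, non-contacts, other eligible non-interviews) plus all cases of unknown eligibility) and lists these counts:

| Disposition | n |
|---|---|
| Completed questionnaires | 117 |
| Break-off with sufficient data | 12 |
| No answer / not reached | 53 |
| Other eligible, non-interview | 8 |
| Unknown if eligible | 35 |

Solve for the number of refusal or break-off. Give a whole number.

24

RR1 = 117 / D = 0.470
D = 117 / 0.470 = 248.9
Rest of base = 225
refusal or break-off = 248.9 − 225 ≈ 24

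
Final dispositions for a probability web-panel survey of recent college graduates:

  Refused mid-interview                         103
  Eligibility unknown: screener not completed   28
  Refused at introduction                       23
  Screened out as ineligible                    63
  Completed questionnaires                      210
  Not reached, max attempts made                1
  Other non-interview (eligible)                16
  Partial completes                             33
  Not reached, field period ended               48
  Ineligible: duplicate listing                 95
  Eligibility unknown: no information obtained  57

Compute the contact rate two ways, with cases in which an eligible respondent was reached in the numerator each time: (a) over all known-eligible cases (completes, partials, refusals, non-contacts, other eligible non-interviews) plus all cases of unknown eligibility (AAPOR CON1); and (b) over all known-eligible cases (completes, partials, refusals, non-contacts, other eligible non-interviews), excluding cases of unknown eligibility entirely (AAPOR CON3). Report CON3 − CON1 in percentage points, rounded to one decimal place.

14.5

Refusal or break-off = 23 + 103 = 126
Non-contacts = 48 + 1 = 49
Unknown if eligible = 28 + 57 = 85
Not eligible = 63 + 95 = 158
Num = 210 + 33 + 126 + 16 = 385
Base = 210 + 33 + 126 + 49 + 16 + 85 = 519
CON1 = 385 / 519 = 0.7418
Base = 210 + 33 + 126 + 49 + 16 = 434
CON3 = 385 / 434 = 0.8871
Difference = 88.71 − 74.18 = 14.53 percentage points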